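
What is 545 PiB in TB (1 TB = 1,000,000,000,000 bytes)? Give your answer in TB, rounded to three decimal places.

545 PiB = 545 × 2^50 bytes = 613,615,449,229,230,080 bytes
1 TB = 1,000,000,000,000 bytes
613,615,449,229,230,080 / 1,000,000,000,000 = 613,615.449 TB

613,615.449 TB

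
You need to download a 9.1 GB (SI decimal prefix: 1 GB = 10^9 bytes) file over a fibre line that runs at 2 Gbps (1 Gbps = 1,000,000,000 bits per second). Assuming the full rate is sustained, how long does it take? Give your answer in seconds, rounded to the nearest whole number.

9.1 GB = 9,100,000,000 bytes = 72,800,000,000 bits
2 Gbps = 2,000,000,000 bits/s
time = 72,800,000,000 / 2,000,000,000 = 36 s

36 seconds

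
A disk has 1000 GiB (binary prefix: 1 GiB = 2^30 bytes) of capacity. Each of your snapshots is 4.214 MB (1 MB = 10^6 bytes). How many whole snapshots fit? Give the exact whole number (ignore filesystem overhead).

Capacity: 1000 GiB = 1,073,741,824,000 bytes
Per item: 4.214 MB = 4,214,000 bytes
⌊1,073,741,824,000 / 4,214,000⌋ = 254,803

254,803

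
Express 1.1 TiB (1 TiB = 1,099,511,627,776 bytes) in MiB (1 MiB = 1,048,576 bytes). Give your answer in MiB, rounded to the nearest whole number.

1.1 TiB = 1.1 × 2^40 bytes = 1,209,462,790,553.6 bytes
1 MiB = 1,048,576 bytes
1,209,462,790,553.6 / 1,048,576 = 1,153,434 MiB

1,153,434 MiB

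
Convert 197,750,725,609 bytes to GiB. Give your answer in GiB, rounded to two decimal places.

184.17 GiB

197,750,725,609 bytes given.
1 GiB = 1,073,741,824 bytes
197,750,725,609 / 1,073,741,824 = 184.17 GiB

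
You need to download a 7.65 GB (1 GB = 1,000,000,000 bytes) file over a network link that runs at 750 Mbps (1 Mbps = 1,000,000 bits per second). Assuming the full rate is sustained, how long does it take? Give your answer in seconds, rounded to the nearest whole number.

7.65 GB = 7,650,000,000 bytes = 61,200,000,000 bits
750 Mbps = 750,000,000 bits/s
time = 61,200,000,000 / 750,000,000 = 82 s

82 seconds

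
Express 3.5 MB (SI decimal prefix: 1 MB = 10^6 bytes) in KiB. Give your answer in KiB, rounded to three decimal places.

3.5 MB = 3.5 × 10^6 bytes = 3,500,000 bytes
1 KiB = 1,024 bytes
3,500,000 / 1,024 = 3,417.969 KiB

3,417.969 KiB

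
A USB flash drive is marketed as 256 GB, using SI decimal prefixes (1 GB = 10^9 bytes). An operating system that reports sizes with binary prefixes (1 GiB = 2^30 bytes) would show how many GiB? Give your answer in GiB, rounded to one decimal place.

238.4 GiB

256 GB = 256 × 10^9 bytes = 256,000,000,000 bytes
1 GiB = 1,073,741,824 bytes
256,000,000,000 / 1,073,741,824 = 238.4 GiB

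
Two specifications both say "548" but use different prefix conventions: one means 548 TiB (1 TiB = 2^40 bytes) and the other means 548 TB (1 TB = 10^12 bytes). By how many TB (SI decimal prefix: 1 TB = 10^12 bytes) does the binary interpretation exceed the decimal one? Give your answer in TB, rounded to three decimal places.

54.532 TB

548 TiB = 548 × 1,099,511,627,776 = 602,532,372,021,248 bytes
548 TB = 548 × 1,000,000,000,000 = 548,000,000,000,000 bytes
difference = 54,532,372,021,248 bytes
54,532,372,021,248 / 1,000,000,000,000 = 54.532 TB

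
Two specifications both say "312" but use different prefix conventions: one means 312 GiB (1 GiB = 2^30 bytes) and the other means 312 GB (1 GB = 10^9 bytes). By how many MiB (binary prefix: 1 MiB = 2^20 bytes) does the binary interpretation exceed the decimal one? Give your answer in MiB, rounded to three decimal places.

312 GiB = 312 × 1,073,741,824 = 335,007,449,088 bytes
312 GB = 312 × 1,000,000,000 = 312,000,000,000 bytes
difference = 23,007,449,088 bytes
23,007,449,088 / 1,048,576 = 21,941.613 MiB

21,941.613 MiB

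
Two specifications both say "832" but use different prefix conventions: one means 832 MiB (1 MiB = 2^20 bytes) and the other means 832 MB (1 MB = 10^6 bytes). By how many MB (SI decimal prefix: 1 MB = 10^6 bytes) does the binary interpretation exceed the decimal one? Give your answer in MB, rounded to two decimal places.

40.42 MB

832 MiB = 832 × 1,048,576 = 872,415,232 bytes
832 MB = 832 × 1,000,000 = 832,000,000 bytes
difference = 40,415,232 bytes
40,415,232 / 1,000,000 = 40.42 MB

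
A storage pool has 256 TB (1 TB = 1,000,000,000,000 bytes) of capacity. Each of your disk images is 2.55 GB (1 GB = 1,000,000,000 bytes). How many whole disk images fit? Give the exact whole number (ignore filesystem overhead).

Capacity: 256 TB = 256,000,000,000,000 bytes
Per item: 2.55 GB = 2,550,000,000 bytes
⌊256,000,000,000,000 / 2,550,000,000⌋ = 100,392

100,392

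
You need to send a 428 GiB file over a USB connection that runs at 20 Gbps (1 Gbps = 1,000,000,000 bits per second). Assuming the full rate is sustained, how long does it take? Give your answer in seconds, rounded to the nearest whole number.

184 seconds

428 GiB = 459,561,500,672 bytes = 3,676,492,005,376 bits
20 Gbps = 20,000,000,000 bits/s
time = 3,676,492,005,376 / 20,000,000,000 = 184 s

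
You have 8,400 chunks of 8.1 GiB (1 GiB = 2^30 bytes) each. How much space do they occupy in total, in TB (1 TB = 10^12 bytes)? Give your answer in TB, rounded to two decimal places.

73.06 TB

Total = 8,400 × 8.1 GiB = 68,040 GiB
= 68,040 × 1,073,741,824 bytes = 73,057,393,704,960 bytes
1 TB = 1,000,000,000,000 bytes
73,057,393,704,960 / 1,000,000,000,000 = 73.06 TB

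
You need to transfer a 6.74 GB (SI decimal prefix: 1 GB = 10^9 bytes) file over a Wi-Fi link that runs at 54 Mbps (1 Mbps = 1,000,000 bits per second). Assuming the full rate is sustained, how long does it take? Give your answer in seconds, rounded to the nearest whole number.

999 seconds

6.74 GB = 6,740,000,000 bytes = 53,920,000,000 bits
54 Mbps = 54,000,000 bits/s
time = 53,920,000,000 / 54,000,000 = 999 s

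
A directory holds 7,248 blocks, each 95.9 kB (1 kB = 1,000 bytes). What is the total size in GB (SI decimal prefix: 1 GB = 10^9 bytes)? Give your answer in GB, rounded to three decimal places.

Total = 7,248 × 95.9 kB = 695083.2 kB
= 695083.2 × 1,000 bytes = 695,083,200 bytes
1 GB = 1,000,000,000 bytes
695,083,200 / 1,000,000,000 = 0.695 GB

0.695 GB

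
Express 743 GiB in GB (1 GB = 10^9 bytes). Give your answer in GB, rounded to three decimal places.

743 GiB × 1,073,741,824 bytes/GiB = 797,790,175,232 bytes
1 GB = 10^9 bytes = 1,000,000,000 bytes
797,790,175,232 / 1,000,000,000 = 797.790 GB

797.790 GB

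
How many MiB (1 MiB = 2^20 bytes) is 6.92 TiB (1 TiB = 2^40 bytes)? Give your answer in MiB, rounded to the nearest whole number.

6.92 TiB = 6.92 × 2^40 bytes = 7,608,620,464,209.92 bytes
1 MiB = 1,048,576 bytes
7,608,620,464,209.92 / 1,048,576 = 7,256,146 MiB

7,256,146 MiB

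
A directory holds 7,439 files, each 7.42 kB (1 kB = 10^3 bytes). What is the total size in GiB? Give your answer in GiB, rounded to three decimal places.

Total = 7,439 × 7.42 kB = 55197.38 kB
= 55197.38 × 1,000 bytes = 55,197,380 bytes
1 GiB = 1,073,741,824 bytes
55,197,380 / 1,073,741,824 = 0.051 GiB

0.051 GiB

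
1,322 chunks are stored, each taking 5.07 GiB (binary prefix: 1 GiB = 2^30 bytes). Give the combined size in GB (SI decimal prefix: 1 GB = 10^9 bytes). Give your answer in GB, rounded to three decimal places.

7,196.798 GB

Total = 1,322 × 5.07 GiB = 6702.54 GiB
= 6702.54 × 1,073,741,824 bytes = 7,196,797,525,032.96 bytes
1 GB = 1,000,000,000 bytes
7,196,797,525,032.96 / 1,000,000,000 = 7,196.798 GB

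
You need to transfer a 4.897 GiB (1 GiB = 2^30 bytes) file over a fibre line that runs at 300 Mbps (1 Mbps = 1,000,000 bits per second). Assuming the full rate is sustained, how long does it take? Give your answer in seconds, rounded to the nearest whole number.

140 seconds

4.897 GiB = 5,258,113,712.128 bytes = 42,064,909,697.024 bits
300 Mbps = 300,000,000 bits/s
time = 42,064,909,697.024 / 300,000,000 = 140 s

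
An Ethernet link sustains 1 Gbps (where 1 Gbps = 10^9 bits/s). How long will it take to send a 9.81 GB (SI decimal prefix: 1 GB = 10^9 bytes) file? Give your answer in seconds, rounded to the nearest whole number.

9.81 GB = 9,810,000,000 bytes = 78,480,000,000 bits
1 Gbps = 1,000,000,000 bits/s
time = 78,480,000,000 / 1,000,000,000 = 78 s

78 seconds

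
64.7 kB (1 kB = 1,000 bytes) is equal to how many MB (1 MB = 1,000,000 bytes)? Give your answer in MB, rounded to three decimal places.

0.065 MB

64.7 kB × 1,000 bytes/kB = 64,700 bytes
1 MB = 10^6 bytes = 1,000,000 bytes
64,700 / 1,000,000 = 0.065 MB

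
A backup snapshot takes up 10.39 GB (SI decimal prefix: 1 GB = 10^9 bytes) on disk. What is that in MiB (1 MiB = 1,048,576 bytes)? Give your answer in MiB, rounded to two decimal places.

10.39 GB × 1,000,000,000 bytes/GB = 10,390,000,000 bytes
1 MiB = 1,048,576 bytes
10,390,000,000 / 1,048,576 = 9,908.68 MiB

9,908.68 MiB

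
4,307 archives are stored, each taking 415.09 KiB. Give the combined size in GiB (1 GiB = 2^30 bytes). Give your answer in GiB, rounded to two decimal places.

Total = 4,307 × 415.09 KiB = 1787792.63 KiB
= 1787792.63 × 1,024 bytes = 1,830,699,653.12 bytes
1 GiB = 1,073,741,824 bytes
1,830,699,653.12 / 1,073,741,824 = 1.70 GiB

1.70 GiB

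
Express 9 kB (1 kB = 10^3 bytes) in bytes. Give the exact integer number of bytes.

9 × 1,000 = 9,000 bytes

9,000 bytes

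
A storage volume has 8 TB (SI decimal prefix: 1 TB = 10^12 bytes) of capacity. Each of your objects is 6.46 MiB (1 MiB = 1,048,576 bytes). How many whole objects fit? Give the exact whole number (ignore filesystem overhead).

Capacity: 8 TB = 8,000,000,000,000 bytes
Per item: 6.46 MiB = 6,773,800.96 bytes
⌊8,000,000,000,000 / 6,773,800.96⌋ = 1,181,020

1,181,020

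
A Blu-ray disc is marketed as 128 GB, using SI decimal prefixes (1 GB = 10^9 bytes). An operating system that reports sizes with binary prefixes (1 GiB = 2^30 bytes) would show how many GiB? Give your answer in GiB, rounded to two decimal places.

119.21 GiB

128 GB × 1,000,000,000 bytes/GB = 128,000,000,000 bytes
1 GiB = 2^30 bytes = 1,073,741,824 bytes
128,000,000,000 / 1,073,741,824 = 119.21 GiB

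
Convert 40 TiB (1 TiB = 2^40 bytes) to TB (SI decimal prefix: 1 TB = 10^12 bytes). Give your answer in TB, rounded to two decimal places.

43.98 TB

40 TiB = 40 × 2^40 bytes = 43,980,465,111,040 bytes
1 TB = 10^12 bytes = 1,000,000,000,000 bytes
43,980,465,111,040 / 1,000,000,000,000 = 43.98 TB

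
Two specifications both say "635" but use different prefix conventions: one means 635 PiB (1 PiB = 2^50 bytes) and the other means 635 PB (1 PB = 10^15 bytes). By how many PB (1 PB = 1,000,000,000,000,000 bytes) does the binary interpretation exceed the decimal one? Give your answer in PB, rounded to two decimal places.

79.95 PB

635 PiB = 635 × 1,125,899,906,842,624 = 714,946,440,845,066,240 bytes
635 PB = 635 × 1,000,000,000,000,000 = 635,000,000,000,000,000 bytes
difference = 79,946,440,845,066,240 bytes
79,946,440,845,066,240 / 1,000,000,000,000,000 = 79.95 PB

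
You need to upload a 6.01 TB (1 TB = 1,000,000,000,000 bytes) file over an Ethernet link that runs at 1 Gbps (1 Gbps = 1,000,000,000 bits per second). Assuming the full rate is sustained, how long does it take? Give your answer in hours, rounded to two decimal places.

6.01 TB = 6,010,000,000,000 bytes = 48,080,000,000,000 bits
1 Gbps = 1,000,000,000 bits/s
time = 48,080,000,000,000 / 1,000,000,000 = 48,080.0000 s
48,080.0000 s / 3600 = 13.36 hours

13.36 hours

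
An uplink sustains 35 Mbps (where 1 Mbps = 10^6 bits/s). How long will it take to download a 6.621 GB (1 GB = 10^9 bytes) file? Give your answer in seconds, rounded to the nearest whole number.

6.621 GB = 6,621,000,000 bytes = 52,968,000,000 bits
35 Mbps = 35,000,000 bits/s
time = 52,968,000,000 / 35,000,000 = 1,513 s

1,513 seconds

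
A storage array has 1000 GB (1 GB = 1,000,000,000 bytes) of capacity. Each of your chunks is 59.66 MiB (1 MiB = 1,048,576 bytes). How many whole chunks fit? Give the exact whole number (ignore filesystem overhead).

15,985

Capacity: 1000 GB = 1,000,000,000,000 bytes
Per item: 59.66 MiB = 62,558,044.16 bytes
⌊1,000,000,000,000 / 62,558,044.16⌋ = 15,985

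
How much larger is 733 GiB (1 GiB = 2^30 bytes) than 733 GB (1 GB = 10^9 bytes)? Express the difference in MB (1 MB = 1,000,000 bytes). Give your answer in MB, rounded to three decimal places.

733 GiB = 733 × 1,073,741,824 = 787,052,756,992 bytes
733 GB = 733 × 1,000,000,000 = 733,000,000,000 bytes
difference = 54,052,756,992 bytes
54,052,756,992 / 1,000,000 = 54,052.757 MB

54,052.757 MB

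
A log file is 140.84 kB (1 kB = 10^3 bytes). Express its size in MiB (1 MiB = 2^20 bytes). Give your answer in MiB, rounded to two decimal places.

0.13 MiB

140.84 kB = 140.84 × 10^3 bytes = 140,840 bytes
1 MiB = 2^20 bytes = 1,048,576 bytes
140,840 / 1,048,576 = 0.13 MiB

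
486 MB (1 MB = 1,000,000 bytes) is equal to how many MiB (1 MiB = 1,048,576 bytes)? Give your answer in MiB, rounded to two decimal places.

463.49 MiB

486 MB × 1,000,000 bytes/MB = 486,000,000 bytes
1 MiB = 1,048,576 bytes
486,000,000 / 1,048,576 = 463.49 MiB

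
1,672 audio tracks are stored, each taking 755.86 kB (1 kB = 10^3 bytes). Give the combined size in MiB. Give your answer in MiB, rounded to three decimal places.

1,205.252 MiB

Total = 1,672 × 755.86 kB = 1263797.92 kB
= 1263797.92 × 1,000 bytes = 1,263,797,920 bytes
1 MiB = 1,048,576 bytes
1,263,797,920 / 1,048,576 = 1,205.252 MiB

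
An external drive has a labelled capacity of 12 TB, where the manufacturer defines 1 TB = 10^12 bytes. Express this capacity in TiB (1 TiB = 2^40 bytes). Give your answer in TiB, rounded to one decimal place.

12 TB × 1,000,000,000,000 bytes/TB = 12,000,000,000,000 bytes
1 TiB = 1,099,511,627,776 bytes
12,000,000,000,000 / 1,099,511,627,776 = 10.9 TiB

10.9 TiB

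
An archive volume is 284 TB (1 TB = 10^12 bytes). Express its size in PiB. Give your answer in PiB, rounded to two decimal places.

0.25 PiB

284 TB = 284 × 10^12 bytes = 284,000,000,000,000 bytes
1 PiB = 1,125,899,906,842,624 bytes
284,000,000,000,000 / 1,125,899,906,842,624 = 0.25 PiB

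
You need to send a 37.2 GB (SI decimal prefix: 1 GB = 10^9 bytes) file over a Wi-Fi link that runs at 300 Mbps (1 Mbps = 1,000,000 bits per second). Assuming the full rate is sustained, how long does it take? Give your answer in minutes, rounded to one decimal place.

37.2 GB = 37,200,000,000 bytes = 297,600,000,000 bits
300 Mbps = 300,000,000 bits/s
time = 297,600,000,000 / 300,000,000 = 992.00 s
992.00 s / 60 = 16.5 minutes

16.5 minutes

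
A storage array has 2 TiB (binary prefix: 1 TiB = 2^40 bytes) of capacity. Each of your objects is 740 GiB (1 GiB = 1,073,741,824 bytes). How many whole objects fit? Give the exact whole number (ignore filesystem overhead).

Capacity: 2 TiB = 2,199,023,255,552 bytes
Per item: 740 GiB = 794,568,949,760 bytes
⌊2,199,023,255,552 / 794,568,949,760⌋ = 2

2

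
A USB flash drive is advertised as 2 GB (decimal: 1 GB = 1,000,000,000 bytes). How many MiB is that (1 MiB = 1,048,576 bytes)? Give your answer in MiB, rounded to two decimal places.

1,907.35 MiB

2 GB = 2 × 10^9 bytes = 2,000,000,000 bytes
1 MiB = 2^20 bytes = 1,048,576 bytes
2,000,000,000 / 1,048,576 = 1,907.35 MiB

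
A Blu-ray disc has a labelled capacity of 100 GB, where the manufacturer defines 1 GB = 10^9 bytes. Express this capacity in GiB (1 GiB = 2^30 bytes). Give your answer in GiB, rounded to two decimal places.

100 GB = 100 × 10^9 bytes = 100,000,000,000 bytes
1 GiB = 1,073,741,824 bytes
100,000,000,000 / 1,073,741,824 = 93.13 GiB

93.13 GiB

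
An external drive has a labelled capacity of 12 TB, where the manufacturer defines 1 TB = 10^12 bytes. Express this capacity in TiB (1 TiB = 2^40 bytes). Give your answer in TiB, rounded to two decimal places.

10.91 TiB

12 TB = 12 × 10^12 bytes = 12,000,000,000,000 bytes
1 TiB = 1,099,511,627,776 bytes
12,000,000,000,000 / 1,099,511,627,776 = 10.91 TiB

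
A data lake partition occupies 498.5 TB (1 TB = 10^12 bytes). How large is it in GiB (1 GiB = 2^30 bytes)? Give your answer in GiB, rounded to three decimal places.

464,264.303 GiB

498.5 TB × 1,000,000,000,000 bytes/TB = 498,500,000,000,000 bytes
1 GiB = 1,073,741,824 bytes
498,500,000,000,000 / 1,073,741,824 = 464,264.303 GiB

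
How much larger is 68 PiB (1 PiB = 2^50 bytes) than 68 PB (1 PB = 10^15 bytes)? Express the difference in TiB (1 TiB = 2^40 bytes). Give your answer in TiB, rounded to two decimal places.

7,786.36 TiB

68 PiB = 68 × 1,125,899,906,842,624 = 76,561,193,665,298,432 bytes
68 PB = 68 × 1,000,000,000,000,000 = 68,000,000,000,000,000 bytes
difference = 8,561,193,665,298,432 bytes
8,561,193,665,298,432 / 1,099,511,627,776 = 7,786.36 TiB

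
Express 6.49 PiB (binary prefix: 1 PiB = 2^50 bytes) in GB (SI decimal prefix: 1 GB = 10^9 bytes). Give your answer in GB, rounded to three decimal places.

7,307,090.395 GB

6.49 PiB × 1,125,899,906,842,624 bytes/PiB = 7,307,090,395,408,629.76 bytes
1 GB = 1,000,000,000 bytes
7,307,090,395,408,629.76 / 1,000,000,000 = 7,307,090.395 GB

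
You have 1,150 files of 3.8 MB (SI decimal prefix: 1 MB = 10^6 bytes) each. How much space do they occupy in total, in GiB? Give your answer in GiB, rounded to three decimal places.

4.070 GiB

Total = 1,150 × 3.8 MB = 4370 MB
= 4370 × 1,000,000 bytes = 4,370,000,000 bytes
1 GiB = 1,073,741,824 bytes
4,370,000,000 / 1,073,741,824 = 4.070 GiB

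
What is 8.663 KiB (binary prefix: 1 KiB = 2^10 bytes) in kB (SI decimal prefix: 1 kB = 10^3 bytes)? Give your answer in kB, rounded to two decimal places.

8.87 kB

8.663 KiB × 1,024 bytes/KiB = 8,870.912 bytes
1 kB = 10^3 bytes = 1,000 bytes
8,870.912 / 1,000 = 8.87 kB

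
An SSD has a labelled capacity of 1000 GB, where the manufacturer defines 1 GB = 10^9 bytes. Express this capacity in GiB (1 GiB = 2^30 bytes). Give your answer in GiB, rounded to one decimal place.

931.3 GiB

1000 GB × 1,000,000,000 bytes/GB = 1,000,000,000,000 bytes
1 GiB = 2^30 bytes = 1,073,741,824 bytes
1,000,000,000,000 / 1,073,741,824 = 931.3 GiB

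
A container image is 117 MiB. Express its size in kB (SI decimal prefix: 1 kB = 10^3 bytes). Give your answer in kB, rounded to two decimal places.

117 MiB × 1,048,576 bytes/MiB = 122,683,392 bytes
1 kB = 1,000 bytes
122,683,392 / 1,000 = 122,683.39 kB

122,683.39 kB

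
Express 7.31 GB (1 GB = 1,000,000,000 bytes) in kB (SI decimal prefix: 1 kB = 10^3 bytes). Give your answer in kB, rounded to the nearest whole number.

7.31 GB × 1,000,000,000 bytes/GB = 7,310,000,000 bytes
1 kB = 1,000 bytes
7,310,000,000 / 1,000 = 7,310,000 kB

7,310,000 kB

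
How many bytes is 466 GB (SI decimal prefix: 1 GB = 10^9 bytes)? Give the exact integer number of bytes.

466,000,000,000 bytes

466 × 1,000,000,000 = 466,000,000,000 bytes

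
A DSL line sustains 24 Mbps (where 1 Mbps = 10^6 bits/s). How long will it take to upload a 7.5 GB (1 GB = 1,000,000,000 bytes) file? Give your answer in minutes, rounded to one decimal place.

41.7 minutes

7.5 GB = 7,500,000,000 bytes = 60,000,000,000 bits
24 Mbps = 24,000,000 bits/s
time = 60,000,000,000 / 24,000,000 = 2,500.00 s
2,500.00 s / 60 = 41.7 minutes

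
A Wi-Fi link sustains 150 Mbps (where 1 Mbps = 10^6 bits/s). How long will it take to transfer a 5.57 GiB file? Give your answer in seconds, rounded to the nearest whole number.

319 seconds

5.57 GiB = 5,980,741,959.68 bytes = 47,845,935,677.44 bits
150 Mbps = 150,000,000 bits/s
time = 47,845,935,677.44 / 150,000,000 = 319 s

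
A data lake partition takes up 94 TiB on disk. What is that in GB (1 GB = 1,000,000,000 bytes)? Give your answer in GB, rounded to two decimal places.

94 TiB = 94 × 2^40 bytes = 103,354,093,010,944 bytes
1 GB = 1,000,000,000 bytes
103,354,093,010,944 / 1,000,000,000 = 103,354.09 GB

103,354.09 GB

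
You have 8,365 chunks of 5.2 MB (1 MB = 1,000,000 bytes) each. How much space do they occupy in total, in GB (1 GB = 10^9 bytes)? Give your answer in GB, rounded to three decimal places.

43.498 GB

Total = 8,365 × 5.2 MB = 43,498 MB
= 43,498 × 1,000,000 bytes = 43,498,000,000 bytes
1 GB = 1,000,000,000 bytes
43,498,000,000 / 1,000,000,000 = 43.498 GB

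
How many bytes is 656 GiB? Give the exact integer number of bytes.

656 × 1,073,741,824 = 704,374,636,544 bytes

704,374,636,544 bytes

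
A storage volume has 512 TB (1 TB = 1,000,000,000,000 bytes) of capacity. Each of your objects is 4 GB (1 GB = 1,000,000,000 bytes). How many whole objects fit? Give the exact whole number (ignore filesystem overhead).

Capacity: 512 TB = 512,000,000,000,000 bytes
Per item: 4 GB = 4,000,000,000 bytes
⌊512,000,000,000,000 / 4,000,000,000⌋ = 128,000

128,000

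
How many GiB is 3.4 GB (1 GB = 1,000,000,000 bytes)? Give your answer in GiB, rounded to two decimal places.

3.17 GiB

3.4 GB × 1,000,000,000 bytes/GB = 3,400,000,000 bytes
1 GiB = 2^30 bytes = 1,073,741,824 bytes
3,400,000,000 / 1,073,741,824 = 3.17 GiB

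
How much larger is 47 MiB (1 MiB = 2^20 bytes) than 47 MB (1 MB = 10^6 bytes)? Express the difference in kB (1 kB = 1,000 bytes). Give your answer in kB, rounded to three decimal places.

47 MiB = 47 × 1,048,576 = 49,283,072 bytes
47 MB = 47 × 1,000,000 = 47,000,000 bytes
difference = 2,283,072 bytes
2,283,072 / 1,000 = 2,283.072 kB

2,283.072 kB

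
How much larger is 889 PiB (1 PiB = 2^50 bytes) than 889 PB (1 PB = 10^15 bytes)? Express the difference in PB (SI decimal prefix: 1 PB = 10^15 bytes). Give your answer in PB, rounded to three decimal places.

111.925 PB

889 PiB = 889 × 1,125,899,906,842,624 = 1,000,925,017,183,092,736 bytes
889 PB = 889 × 1,000,000,000,000,000 = 889,000,000,000,000,000 bytes
difference = 111,925,017,183,092,736 bytes
111,925,017,183,092,736 / 1,000,000,000,000,000 = 111.925 PB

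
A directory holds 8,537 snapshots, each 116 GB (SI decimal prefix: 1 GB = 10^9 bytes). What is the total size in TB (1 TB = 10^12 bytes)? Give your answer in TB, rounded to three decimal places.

Total = 8,537 × 116 GB = 990,292 GB
= 990,292 × 1,000,000,000 bytes = 990,292,000,000,000 bytes
1 TB = 1,000,000,000,000 bytes
990,292,000,000,000 / 1,000,000,000,000 = 990.292 TB

990.292 TB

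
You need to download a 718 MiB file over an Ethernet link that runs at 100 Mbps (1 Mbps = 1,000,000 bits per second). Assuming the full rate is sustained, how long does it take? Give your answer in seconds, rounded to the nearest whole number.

718 MiB = 752,877,568 bytes = 6,023,020,544 bits
100 Mbps = 100,000,000 bits/s
time = 6,023,020,544 / 100,000,000 = 60 s

60 seconds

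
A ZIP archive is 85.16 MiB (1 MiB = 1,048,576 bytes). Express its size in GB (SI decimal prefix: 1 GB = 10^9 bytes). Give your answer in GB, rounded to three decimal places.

0.089 GB

85.16 MiB = 85.16 × 2^20 bytes = 89,296,732.16 bytes
1 GB = 10^9 bytes = 1,000,000,000 bytes
89,296,732.16 / 1,000,000,000 = 0.089 GB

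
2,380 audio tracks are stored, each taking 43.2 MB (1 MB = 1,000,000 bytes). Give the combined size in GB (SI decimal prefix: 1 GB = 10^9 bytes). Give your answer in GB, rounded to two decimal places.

Total = 2,380 × 43.2 MB = 102,816 MB
= 102,816 × 1,000,000 bytes = 102,816,000,000 bytes
1 GB = 1,000,000,000 bytes
102,816,000,000 / 1,000,000,000 = 102.82 GB

102.82 GB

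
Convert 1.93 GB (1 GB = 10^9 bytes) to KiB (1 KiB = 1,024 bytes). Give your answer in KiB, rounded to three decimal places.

1,884,765.625 KiB

1.93 GB = 1.93 × 10^9 bytes = 1,930,000,000 bytes
1 KiB = 1,024 bytes
1,930,000,000 / 1,024 = 1,884,765.625 KiB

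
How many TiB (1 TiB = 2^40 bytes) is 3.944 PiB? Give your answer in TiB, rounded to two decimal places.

3.944 PiB × 1,125,899,906,842,624 bytes/PiB = 4,440,549,232,587,309.056 bytes
1 TiB = 2^40 bytes = 1,099,511,627,776 bytes
4,440,549,232,587,309.056 / 1,099,511,627,776 = 4,038.66 TiB

4,038.66 TiB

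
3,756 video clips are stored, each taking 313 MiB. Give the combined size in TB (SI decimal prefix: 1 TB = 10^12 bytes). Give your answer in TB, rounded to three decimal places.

1.233 TB

Total = 3,756 × 313 MiB = 1,175,628 MiB
= 1,175,628 × 1,048,576 bytes = 1,232,735,305,728 bytes
1 TB = 1,000,000,000,000 bytes
1,232,735,305,728 / 1,000,000,000,000 = 1.233 TB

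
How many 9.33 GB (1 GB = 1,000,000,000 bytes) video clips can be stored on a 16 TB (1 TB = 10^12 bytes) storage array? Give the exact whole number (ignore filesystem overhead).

Capacity: 16 TB = 16,000,000,000,000 bytes
Per item: 9.33 GB = 9,330,000,000 bytes
⌊16,000,000,000,000 / 9,330,000,000⌋ = 1,714

1,714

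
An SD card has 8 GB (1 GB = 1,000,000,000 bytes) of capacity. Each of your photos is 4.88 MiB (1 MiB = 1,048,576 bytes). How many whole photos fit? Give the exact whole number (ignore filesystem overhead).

1,563

Capacity: 8 GB = 8,000,000,000 bytes
Per item: 4.88 MiB = 5,117,050.88 bytes
⌊8,000,000,000 / 5,117,050.88⌋ = 1,563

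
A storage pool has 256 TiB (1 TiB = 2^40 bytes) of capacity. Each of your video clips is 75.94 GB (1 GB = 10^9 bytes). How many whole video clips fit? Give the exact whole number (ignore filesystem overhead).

Capacity: 256 TiB = 281,474,976,710,656 bytes
Per item: 75.94 GB = 75,940,000,000 bytes
⌊281,474,976,710,656 / 75,940,000,000⌋ = 3,706

3,706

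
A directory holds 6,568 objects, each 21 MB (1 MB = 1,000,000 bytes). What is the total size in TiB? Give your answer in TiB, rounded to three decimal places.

0.125 TiB

Total = 6,568 × 21 MB = 137,928 MB
= 137,928 × 1,000,000 bytes = 137,928,000,000 bytes
1 TiB = 1,099,511,627,776 bytes
137,928,000,000 / 1,099,511,627,776 = 0.125 TiB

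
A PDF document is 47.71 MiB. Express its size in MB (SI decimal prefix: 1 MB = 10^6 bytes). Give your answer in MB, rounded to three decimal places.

50.028 MB

47.71 MiB = 47.71 × 2^20 bytes = 50,027,560.96 bytes
1 MB = 1,000,000 bytes
50,027,560.96 / 1,000,000 = 50.028 MB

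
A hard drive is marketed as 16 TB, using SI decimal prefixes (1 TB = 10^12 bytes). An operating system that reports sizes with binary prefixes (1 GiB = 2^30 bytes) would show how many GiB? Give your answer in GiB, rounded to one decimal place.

16 TB × 1,000,000,000,000 bytes/TB = 16,000,000,000,000 bytes
1 GiB = 1,073,741,824 bytes
16,000,000,000,000 / 1,073,741,824 = 14,901.2 GiB

14,901.2 GiB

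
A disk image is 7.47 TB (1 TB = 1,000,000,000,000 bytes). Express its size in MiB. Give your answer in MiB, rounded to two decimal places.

7,123,947.14 MiB

7.47 TB = 7.47 × 10^12 bytes = 7,470,000,000,000 bytes
1 MiB = 2^20 bytes = 1,048,576 bytes
7,470,000,000,000 / 1,048,576 = 7,123,947.14 MiB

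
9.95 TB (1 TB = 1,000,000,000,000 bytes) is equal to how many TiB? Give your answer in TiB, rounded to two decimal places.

9.05 TiB

9.95 TB × 1,000,000,000,000 bytes/TB = 9,950,000,000,000 bytes
1 TiB = 2^40 bytes = 1,099,511,627,776 bytes
9,950,000,000,000 / 1,099,511,627,776 = 9.05 TiB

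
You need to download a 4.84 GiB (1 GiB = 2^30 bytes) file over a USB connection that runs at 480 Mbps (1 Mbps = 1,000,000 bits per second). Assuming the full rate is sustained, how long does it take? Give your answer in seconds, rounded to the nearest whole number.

87 seconds

4.84 GiB = 5,196,910,428.16 bytes = 41,575,283,425.28 bits
480 Mbps = 480,000,000 bits/s
time = 41,575,283,425.28 / 480,000,000 = 87 s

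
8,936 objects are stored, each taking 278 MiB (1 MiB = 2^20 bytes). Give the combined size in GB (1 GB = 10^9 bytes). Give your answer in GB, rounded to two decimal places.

Total = 8,936 × 278 MiB = 2,484,208 MiB
= 2,484,208 × 1,048,576 bytes = 2,604,880,887,808 bytes
1 GB = 1,000,000,000 bytes
2,604,880,887,808 / 1,000,000,000 = 2,604.88 GB

2,604.88 GB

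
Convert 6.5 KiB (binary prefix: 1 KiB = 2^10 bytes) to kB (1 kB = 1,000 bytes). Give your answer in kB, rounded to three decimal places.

6.656 kB

6.5 KiB = 6.5 × 2^10 bytes = 6,656 bytes
1 kB = 1,000 bytes
6,656 / 1,000 = 6.656 kB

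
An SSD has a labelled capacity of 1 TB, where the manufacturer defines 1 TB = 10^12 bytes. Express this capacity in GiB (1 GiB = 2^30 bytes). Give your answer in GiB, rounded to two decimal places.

931.32 GiB

1 TB = 1 × 10^12 bytes = 1,000,000,000,000 bytes
1 GiB = 2^30 bytes = 1,073,741,824 bytes
1,000,000,000,000 / 1,073,741,824 = 931.32 GiB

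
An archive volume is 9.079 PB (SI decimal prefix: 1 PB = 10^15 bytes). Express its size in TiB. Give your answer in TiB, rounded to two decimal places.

9.079 PB = 9.079 × 10^15 bytes = 9,079,000,000,000,000 bytes
1 TiB = 2^40 bytes = 1,099,511,627,776 bytes
9,079,000,000,000,000 / 1,099,511,627,776 = 8,257.30 TiB

8,257.30 TiB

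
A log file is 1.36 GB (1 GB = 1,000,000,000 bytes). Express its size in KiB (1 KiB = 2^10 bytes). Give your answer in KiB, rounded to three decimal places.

1,328,125.000 KiB

1.36 GB × 1,000,000,000 bytes/GB = 1,360,000,000 bytes
1 KiB = 2^10 bytes = 1,024 bytes
1,360,000,000 / 1,024 = 1,328,125.000 KiB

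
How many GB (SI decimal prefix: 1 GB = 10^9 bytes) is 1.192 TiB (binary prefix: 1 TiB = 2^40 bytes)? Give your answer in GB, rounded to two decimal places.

1,310.62 GB

1.192 TiB = 1.192 × 2^40 bytes = 1,310,617,860,308.992 bytes
1 GB = 1,000,000,000 bytes
1,310,617,860,308.992 / 1,000,000,000 = 1,310.62 GB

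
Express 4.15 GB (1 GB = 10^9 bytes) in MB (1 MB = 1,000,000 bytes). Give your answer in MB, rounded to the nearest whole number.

4,150 MB

4.15 GB = 4.15 × 10^9 bytes = 4,150,000,000 bytes
1 MB = 10^6 bytes = 1,000,000 bytes
4,150,000,000 / 1,000,000 = 4,150 MB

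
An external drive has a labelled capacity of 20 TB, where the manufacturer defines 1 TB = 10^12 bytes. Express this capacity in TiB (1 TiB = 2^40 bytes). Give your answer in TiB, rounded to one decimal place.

20 TB = 20 × 10^12 bytes = 20,000,000,000,000 bytes
1 TiB = 1,099,511,627,776 bytes
20,000,000,000,000 / 1,099,511,627,776 = 18.2 TiB

18.2 TiB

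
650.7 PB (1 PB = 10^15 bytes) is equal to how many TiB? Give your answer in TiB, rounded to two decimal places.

591,808.20 TiB

650.7 PB × 1,000,000,000,000,000 bytes/PB = 650,700,000,000,000,000 bytes
1 TiB = 1,099,511,627,776 bytes
650,700,000,000,000,000 / 1,099,511,627,776 = 591,808.20 TiB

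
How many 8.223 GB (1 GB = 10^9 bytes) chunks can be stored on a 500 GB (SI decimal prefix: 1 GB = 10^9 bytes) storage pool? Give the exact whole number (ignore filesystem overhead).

Capacity: 500 GB = 500,000,000,000 bytes
Per item: 8.223 GB = 8,223,000,000 bytes
⌊500,000,000,000 / 8,223,000,000⌋ = 60

60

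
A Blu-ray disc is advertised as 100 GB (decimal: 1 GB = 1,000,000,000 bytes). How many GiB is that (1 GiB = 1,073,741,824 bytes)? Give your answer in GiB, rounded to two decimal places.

93.13 GiB

100 GB = 100 × 10^9 bytes = 100,000,000,000 bytes
1 GiB = 2^30 bytes = 1,073,741,824 bytes
100,000,000,000 / 1,073,741,824 = 93.13 GiB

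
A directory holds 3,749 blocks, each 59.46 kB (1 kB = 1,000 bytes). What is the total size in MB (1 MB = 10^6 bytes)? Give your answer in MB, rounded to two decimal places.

222.92 MB

Total = 3,749 × 59.46 kB = 222915.54 kB
= 222915.54 × 1,000 bytes = 222,915,540 bytes
1 MB = 1,000,000 bytes
222,915,540 / 1,000,000 = 222.92 MB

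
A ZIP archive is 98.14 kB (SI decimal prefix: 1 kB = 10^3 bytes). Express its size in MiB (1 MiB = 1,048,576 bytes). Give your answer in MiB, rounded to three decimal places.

0.094 MiB

98.14 kB × 1,000 bytes/kB = 98,140 bytes
1 MiB = 1,048,576 bytes
98,140 / 1,048,576 = 0.094 MiB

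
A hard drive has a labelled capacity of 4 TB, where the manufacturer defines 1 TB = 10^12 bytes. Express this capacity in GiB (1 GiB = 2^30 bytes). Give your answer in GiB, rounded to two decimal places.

4 TB × 1,000,000,000,000 bytes/TB = 4,000,000,000,000 bytes
1 GiB = 2^30 bytes = 1,073,741,824 bytes
4,000,000,000,000 / 1,073,741,824 = 3,725.29 GiB

3,725.29 GiB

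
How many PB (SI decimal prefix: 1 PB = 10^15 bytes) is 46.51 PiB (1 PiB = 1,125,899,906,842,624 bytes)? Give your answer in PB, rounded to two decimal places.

52.37 PB

46.51 PiB × 1,125,899,906,842,624 bytes/PiB = 52,365,604,667,250,442.24 bytes
1 PB = 1,000,000,000,000,000 bytes
52,365,604,667,250,442.24 / 1,000,000,000,000,000 = 52.37 PB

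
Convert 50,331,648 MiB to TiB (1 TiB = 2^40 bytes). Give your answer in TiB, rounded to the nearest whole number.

48 TiB

50,331,648 MiB = 50,331,648 × 2^20 bytes = 52,776,558,133,248 bytes
1 TiB = 1,099,511,627,776 bytes
52,776,558,133,248 / 1,099,511,627,776 = 48 TiB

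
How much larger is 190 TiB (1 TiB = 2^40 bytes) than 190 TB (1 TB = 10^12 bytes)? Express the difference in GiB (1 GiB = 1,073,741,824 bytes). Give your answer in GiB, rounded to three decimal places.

190 TiB = 190 × 1,099,511,627,776 = 208,907,209,277,440 bytes
190 TB = 190 × 1,000,000,000,000 = 190,000,000,000,000 bytes
difference = 18,907,209,277,440 bytes
18,907,209,277,440 / 1,073,741,824 = 17,608.711 GiB

17,608.711 GiB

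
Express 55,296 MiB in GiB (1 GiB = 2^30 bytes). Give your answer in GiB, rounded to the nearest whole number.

55,296 MiB × 1,048,576 bytes/MiB = 57,982,058,496 bytes
1 GiB = 1,073,741,824 bytes
57,982,058,496 / 1,073,741,824 = 54 GiB

54 GiB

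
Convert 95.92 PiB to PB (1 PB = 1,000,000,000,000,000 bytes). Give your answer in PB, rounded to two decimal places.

95.92 PiB × 1,125,899,906,842,624 bytes/PiB = 107,996,319,064,344,494.08 bytes
1 PB = 10^15 bytes = 1,000,000,000,000,000 bytes
107,996,319,064,344,494.08 / 1,000,000,000,000,000 = 108.00 PB

108.00 PB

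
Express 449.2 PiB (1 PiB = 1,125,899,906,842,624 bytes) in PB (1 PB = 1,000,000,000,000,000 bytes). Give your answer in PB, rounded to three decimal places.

449.2 PiB × 1,125,899,906,842,624 bytes/PiB = 505,754,238,153,706,700.8 bytes
1 PB = 10^15 bytes = 1,000,000,000,000,000 bytes
505,754,238,153,706,700.8 / 1,000,000,000,000,000 = 505.754 PB

505.754 PB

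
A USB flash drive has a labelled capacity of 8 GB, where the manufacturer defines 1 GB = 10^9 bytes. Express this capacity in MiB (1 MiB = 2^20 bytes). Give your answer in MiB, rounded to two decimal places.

8 GB = 8 × 10^9 bytes = 8,000,000,000 bytes
1 MiB = 1,048,576 bytes
8,000,000,000 / 1,048,576 = 7,629.39 MiB

7,629.39 MiB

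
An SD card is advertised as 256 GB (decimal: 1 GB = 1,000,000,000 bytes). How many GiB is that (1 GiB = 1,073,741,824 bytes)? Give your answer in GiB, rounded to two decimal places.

256 GB × 1,000,000,000 bytes/GB = 256,000,000,000 bytes
1 GiB = 2^30 bytes = 1,073,741,824 bytes
256,000,000,000 / 1,073,741,824 = 238.42 GiB

238.42 GiB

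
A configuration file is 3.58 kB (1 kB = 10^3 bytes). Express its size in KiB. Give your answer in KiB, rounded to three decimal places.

3.58 kB = 3.58 × 10^3 bytes = 3,580 bytes
1 KiB = 1,024 bytes
3,580 / 1,024 = 3.496 KiB

3.496 KiB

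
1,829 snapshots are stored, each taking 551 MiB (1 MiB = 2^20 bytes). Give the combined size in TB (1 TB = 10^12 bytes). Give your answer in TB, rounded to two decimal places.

1.06 TB

Total = 1,829 × 551 MiB = 1,007,779 MiB
= 1,007,779 × 1,048,576 bytes = 1,056,732,872,704 bytes
1 TB = 1,000,000,000,000 bytes
1,056,732,872,704 / 1,000,000,000,000 = 1.06 TB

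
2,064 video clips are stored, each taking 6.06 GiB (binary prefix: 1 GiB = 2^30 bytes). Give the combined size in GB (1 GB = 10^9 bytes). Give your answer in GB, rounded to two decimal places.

13,430.19 GB

Total = 2,064 × 6.06 GiB = 12507.84 GiB
= 12507.84 × 1,073,741,824 bytes = 13,430,190,935,900.16 bytes
1 GB = 1,000,000,000 bytes
13,430,190,935,900.16 / 1,000,000,000 = 13,430.19 GB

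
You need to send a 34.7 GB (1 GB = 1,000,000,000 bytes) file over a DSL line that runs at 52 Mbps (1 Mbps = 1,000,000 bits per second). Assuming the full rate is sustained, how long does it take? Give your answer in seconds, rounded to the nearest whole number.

5,338 seconds

34.7 GB = 34,700,000,000 bytes = 277,600,000,000 bits
52 Mbps = 52,000,000 bits/s
time = 277,600,000,000 / 52,000,000 = 5,338 s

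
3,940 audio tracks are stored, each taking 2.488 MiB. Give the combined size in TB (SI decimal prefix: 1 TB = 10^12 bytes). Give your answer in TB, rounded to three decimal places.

0.010 TB

Total = 3,940 × 2.488 MiB = 9802.72 MiB
= 9802.72 × 1,048,576 bytes = 10,278,896,926.72 bytes
1 TB = 1,000,000,000,000 bytes
10,278,896,926.72 / 1,000,000,000,000 = 0.010 TB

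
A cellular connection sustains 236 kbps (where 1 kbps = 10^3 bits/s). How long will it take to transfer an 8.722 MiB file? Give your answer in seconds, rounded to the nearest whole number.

310 seconds

8.722 MiB = 9,145,679.872 bytes = 73,165,438.976 bits
236 kbps = 236,000 bits/s
time = 73,165,438.976 / 236,000 = 310 s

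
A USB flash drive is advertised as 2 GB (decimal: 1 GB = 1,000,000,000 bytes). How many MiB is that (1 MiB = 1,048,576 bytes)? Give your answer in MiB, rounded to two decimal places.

1,907.35 MiB

2 GB × 1,000,000,000 bytes/GB = 2,000,000,000 bytes
1 MiB = 2^20 bytes = 1,048,576 bytes
2,000,000,000 / 1,048,576 = 1,907.35 MiB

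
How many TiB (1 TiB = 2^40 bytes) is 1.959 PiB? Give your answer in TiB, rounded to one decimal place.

1.959 PiB = 1.959 × 2^50 bytes = 2,205,637,917,504,700.416 bytes
1 TiB = 1,099,511,627,776 bytes
2,205,637,917,504,700.416 / 1,099,511,627,776 = 2,006.0 TiB

2,006.0 TiB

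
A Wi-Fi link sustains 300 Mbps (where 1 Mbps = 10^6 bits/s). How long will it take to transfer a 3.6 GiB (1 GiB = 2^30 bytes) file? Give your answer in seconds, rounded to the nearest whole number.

103 seconds

3.6 GiB = 3,865,470,566.4 bytes = 30,923,764,531.2 bits
300 Mbps = 300,000,000 bits/s
time = 30,923,764,531.2 / 300,000,000 = 103 s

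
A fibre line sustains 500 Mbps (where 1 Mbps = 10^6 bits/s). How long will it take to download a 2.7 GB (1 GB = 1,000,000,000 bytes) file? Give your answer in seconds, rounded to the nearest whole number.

2.7 GB = 2,700,000,000 bytes = 21,600,000,000 bits
500 Mbps = 500,000,000 bits/s
time = 21,600,000,000 / 500,000,000 = 43 s

43 seconds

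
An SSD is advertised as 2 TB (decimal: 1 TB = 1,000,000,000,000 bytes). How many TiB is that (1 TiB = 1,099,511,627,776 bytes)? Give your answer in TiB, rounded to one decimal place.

1.8 TiB

2 TB × 1,000,000,000,000 bytes/TB = 2,000,000,000,000 bytes
1 TiB = 2^40 bytes = 1,099,511,627,776 bytes
2,000,000,000,000 / 1,099,511,627,776 = 1.8 TiB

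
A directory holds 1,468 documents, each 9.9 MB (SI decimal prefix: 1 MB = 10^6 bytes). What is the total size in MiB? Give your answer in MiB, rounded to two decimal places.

Total = 1,468 × 9.9 MB = 14533.2 MB
= 14533.2 × 1,000,000 bytes = 14,533,200,000 bytes
1 MiB = 1,048,576 bytes
14,533,200,000 / 1,048,576 = 13,859.94 MiB

13,859.94 MiB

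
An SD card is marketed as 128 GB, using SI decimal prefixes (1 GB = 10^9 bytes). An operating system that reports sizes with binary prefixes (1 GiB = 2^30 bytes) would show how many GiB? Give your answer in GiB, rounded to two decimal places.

128 GB × 1,000,000,000 bytes/GB = 128,000,000,000 bytes
1 GiB = 1,073,741,824 bytes
128,000,000,000 / 1,073,741,824 = 119.21 GiB

119.21 GiB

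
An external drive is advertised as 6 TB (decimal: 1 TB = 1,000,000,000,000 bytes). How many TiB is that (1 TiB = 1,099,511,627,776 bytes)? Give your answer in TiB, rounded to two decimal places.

5.46 TiB

6 TB = 6 × 10^12 bytes = 6,000,000,000,000 bytes
1 TiB = 2^40 bytes = 1,099,511,627,776 bytes
6,000,000,000,000 / 1,099,511,627,776 = 5.46 TiB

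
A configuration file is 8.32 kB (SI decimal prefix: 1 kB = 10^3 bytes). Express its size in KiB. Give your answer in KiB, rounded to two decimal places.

8.32 kB = 8.32 × 10^3 bytes = 8,320 bytes
1 KiB = 2^10 bytes = 1,024 bytes
8,320 / 1,024 = 8.13 KiB

8.13 KiB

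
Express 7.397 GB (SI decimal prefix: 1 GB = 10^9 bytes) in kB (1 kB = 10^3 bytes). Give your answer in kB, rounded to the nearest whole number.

7.397 GB × 1,000,000,000 bytes/GB = 7,397,000,000 bytes
1 kB = 10^3 bytes = 1,000 bytes
7,397,000,000 / 1,000 = 7,397,000 kB

7,397,000 kB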